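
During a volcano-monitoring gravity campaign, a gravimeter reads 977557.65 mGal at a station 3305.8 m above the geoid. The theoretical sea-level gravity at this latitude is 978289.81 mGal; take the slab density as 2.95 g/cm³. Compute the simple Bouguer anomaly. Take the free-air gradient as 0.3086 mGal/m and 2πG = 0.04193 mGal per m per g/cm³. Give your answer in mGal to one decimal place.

-120.9

Free-air correction = 0.3086 × 3305.8 = 1020.17 mGal
Free-air anomaly = 977557.65 − 978289.81 + (1020.17) = 288.01 mGal
Bouguer slab correction = 0.04193 × 2.95 × 3305.8 = 408.91 mGal
Simple Bouguer anomaly = 288.01 − (408.91) = -120.90 mGal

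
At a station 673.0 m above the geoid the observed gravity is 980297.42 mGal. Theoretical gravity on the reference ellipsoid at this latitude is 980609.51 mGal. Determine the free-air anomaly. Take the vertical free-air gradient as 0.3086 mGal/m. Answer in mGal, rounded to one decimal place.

-104.4

Free-air correction = 0.3086 × 673.0 = 207.69 mGal
Free-air anomaly = 980297.42 − 980609.51 + (207.69) = -104.40 mGal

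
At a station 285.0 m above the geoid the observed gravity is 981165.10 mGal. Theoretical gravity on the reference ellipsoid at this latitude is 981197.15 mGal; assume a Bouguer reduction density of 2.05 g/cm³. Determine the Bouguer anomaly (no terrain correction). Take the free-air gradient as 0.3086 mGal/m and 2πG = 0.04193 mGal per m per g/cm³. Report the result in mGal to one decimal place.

Free-air correction = 0.3086 × 285.0 = 87.95 mGal
Free-air anomaly = 981165.10 − 981197.15 + (87.95) = 55.90 mGal
Bouguer slab correction = 0.04193 × 2.05 × 285.0 = 24.50 mGal
Simple Bouguer anomaly = 55.90 − (24.50) = 31.40 mGal

31.4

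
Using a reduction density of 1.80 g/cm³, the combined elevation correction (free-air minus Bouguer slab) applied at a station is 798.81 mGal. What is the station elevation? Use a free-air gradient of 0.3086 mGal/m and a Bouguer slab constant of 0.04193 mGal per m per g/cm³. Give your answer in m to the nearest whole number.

Combined gradient = 0.3086 − 0.04193 × 1.80 = 0.2331260 mGal/m
h = 798.81 / 0.2331260 = 3426.52 m

3427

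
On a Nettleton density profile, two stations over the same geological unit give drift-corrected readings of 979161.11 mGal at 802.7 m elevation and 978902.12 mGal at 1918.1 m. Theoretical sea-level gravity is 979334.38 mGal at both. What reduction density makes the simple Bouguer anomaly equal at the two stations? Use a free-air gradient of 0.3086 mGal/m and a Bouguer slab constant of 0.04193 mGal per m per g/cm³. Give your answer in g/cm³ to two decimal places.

Δg_obs = 978902.12 − 979161.11 = -258.99 mGal over Δh = 1918.1 − 802.7 = 1115.4 m
Equal Bouguer anomalies ⇒ Δg_obs + (0.3086 − 0.04193ρ)·Δh = 0
0.3086 − 0.04193ρ = −Δg_obs/Δh = 0.23219
ρ = (0.3086 − 0.23219) / 0.04193 = 1.82 g/cm³

1.82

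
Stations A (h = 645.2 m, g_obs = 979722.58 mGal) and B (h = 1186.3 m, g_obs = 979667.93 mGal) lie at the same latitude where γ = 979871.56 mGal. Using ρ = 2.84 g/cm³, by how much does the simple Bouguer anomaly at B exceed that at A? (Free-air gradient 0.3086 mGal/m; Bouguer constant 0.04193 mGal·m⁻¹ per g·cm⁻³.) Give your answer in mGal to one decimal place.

47.9

Δg_SB(A) = 979722.58 − 979871.56 + 0.3086×645.2 − 0.04193×2.84×645.2 = -26.70 mGal
Δg_SB(B) = 979667.93 − 979871.56 + 0.3086×1186.3 − 0.04193×2.84×1186.3 = 21.20 mGal
Difference = 21.20 − (-26.70) = 47.90 mGal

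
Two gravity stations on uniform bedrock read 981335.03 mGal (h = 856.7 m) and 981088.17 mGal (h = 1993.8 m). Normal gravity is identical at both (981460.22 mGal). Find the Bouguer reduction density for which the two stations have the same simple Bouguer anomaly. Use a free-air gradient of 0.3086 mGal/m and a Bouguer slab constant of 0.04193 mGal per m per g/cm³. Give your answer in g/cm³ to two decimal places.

Δg_obs = 981088.17 − 981335.03 = -246.86 mGal over Δh = 1993.8 − 856.7 = 1137.1 m
Equal Bouguer anomalies ⇒ Δg_obs + (0.3086 − 0.04193ρ)·Δh = 0
0.3086 − 0.04193ρ = −Δg_obs/Δh = 0.21710
ρ = (0.3086 − 0.21710) / 0.04193 = 2.18 g/cm³

2.18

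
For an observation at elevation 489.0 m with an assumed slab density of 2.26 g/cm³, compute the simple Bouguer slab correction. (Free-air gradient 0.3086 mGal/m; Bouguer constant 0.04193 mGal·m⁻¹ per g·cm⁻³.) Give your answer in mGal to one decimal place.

46.3

Bouguer slab correction = 0.04193 × 2.26 × 489.0 = 46.3 mGal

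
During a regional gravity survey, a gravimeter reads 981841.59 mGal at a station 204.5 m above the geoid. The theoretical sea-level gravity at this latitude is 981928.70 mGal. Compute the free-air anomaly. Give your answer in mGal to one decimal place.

Free-air correction = 0.3086 × 204.5 = 63.11 mGal
Free-air anomaly = 981841.59 − 981928.70 + (63.11) = -24.00 mGal

-24.0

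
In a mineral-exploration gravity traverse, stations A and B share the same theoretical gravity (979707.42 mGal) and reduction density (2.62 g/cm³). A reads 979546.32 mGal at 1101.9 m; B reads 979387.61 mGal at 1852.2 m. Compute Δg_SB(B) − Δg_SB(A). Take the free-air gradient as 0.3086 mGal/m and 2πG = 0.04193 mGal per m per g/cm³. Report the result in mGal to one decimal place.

Δg_SB(A) = 979546.32 − 979707.42 + 0.3086×1101.9 − 0.04193×2.62×1101.9 = 57.90 mGal
Δg_SB(B) = 979387.61 − 979707.42 + 0.3086×1852.2 − 0.04193×2.62×1852.2 = 48.30 mGal
Difference = 48.30 − (57.90) = -9.60 mGal

-9.6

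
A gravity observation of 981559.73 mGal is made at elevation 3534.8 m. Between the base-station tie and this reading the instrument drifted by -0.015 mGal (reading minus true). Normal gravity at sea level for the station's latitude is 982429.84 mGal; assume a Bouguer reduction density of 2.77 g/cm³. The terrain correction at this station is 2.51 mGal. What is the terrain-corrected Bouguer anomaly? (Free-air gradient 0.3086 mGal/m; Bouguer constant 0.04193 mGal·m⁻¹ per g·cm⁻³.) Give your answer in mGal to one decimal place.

Drift-corrected reading = 981559.73 − (-0.015) = 981559.745 mGal
Free-air correction = 0.3086 × 3534.8 = 1090.84 mGal
Free-air anomaly = 981559.745 − 982429.84 + (1090.84) = 220.745 mGal
Bouguer slab correction = 0.04193 × 2.77 × 3534.8 = 410.55 mGal
Simple Bouguer anomaly = 220.745 − (410.55) = -189.805 mGal
Complete Bouguer anomaly = -189.805 + 2.51 = -187.295 mGal

-187.3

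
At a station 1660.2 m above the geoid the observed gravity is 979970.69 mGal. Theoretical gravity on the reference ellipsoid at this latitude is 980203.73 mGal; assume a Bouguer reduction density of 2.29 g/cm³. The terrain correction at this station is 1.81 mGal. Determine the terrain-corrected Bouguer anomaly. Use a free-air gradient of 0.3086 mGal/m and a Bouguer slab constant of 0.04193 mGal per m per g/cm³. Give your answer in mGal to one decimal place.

121.7

Free-air correction = 0.3086 × 1660.2 = 512.34 mGal
Free-air anomaly = 979970.69 − 980203.73 + (512.34) = 279.30 mGal
Bouguer slab correction = 0.04193 × 2.29 × 1660.2 = 159.41 mGal
Simple Bouguer anomaly = 279.30 − (159.41) = 119.89 mGal
Complete Bouguer anomaly = 119.89 + 1.81 = 121.70 mGal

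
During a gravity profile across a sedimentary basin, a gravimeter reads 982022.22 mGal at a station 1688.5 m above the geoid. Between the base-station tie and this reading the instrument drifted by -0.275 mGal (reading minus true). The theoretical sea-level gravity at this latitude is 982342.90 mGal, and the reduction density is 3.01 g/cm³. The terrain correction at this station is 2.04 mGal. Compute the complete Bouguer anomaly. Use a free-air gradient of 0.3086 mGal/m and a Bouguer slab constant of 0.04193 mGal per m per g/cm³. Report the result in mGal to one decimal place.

Drift-corrected reading = 982022.22 − (-0.275) = 982022.495 mGal
Free-air correction = 0.3086 × 1688.5 = 521.07 mGal
Free-air anomaly = 982022.495 − 982342.90 + (521.07) = 200.665 mGal
Bouguer slab correction = 0.04193 × 3.01 × 1688.5 = 213.10 mGal
Simple Bouguer anomaly = 200.665 − (213.10) = -12.435 mGal
Complete Bouguer anomaly = -12.435 + 2.04 = -10.395 mGal

-10.4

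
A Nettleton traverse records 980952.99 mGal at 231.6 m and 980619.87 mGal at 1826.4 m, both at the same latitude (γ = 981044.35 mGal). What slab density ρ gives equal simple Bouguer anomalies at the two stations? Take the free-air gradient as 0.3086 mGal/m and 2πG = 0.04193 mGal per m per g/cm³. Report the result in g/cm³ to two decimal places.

Δg_obs = 980619.87 − 980952.99 = -333.12 mGal over Δh = 1826.4 − 231.6 = 1594.8 m
Equal Bouguer anomalies ⇒ Δg_obs + (0.3086 − 0.04193ρ)·Δh = 0
0.3086 − 0.04193ρ = −Δg_obs/Δh = 0.20888
ρ = (0.3086 − 0.20888) / 0.04193 = 2.38 g/cm³

2.38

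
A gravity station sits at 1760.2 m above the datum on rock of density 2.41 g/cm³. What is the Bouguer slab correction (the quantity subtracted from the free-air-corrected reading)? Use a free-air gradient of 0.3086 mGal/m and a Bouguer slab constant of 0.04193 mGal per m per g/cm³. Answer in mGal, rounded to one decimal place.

Bouguer slab correction = 0.04193 × 2.41 × 1760.2 = 177.9 mGal

177.9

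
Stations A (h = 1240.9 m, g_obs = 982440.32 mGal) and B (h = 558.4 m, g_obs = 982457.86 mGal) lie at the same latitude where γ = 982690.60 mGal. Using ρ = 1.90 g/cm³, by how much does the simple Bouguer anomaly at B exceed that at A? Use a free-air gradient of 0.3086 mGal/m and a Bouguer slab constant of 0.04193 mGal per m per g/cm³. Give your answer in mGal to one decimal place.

Δg_SB(A) = 982440.32 − 982690.60 + 0.3086×1240.9 − 0.04193×1.90×1240.9 = 33.80 mGal
Δg_SB(B) = 982457.86 − 982690.60 + 0.3086×558.4 − 0.04193×1.90×558.4 = -104.90 mGal
Difference = -104.90 − (33.80) = -138.70 mGal

-138.7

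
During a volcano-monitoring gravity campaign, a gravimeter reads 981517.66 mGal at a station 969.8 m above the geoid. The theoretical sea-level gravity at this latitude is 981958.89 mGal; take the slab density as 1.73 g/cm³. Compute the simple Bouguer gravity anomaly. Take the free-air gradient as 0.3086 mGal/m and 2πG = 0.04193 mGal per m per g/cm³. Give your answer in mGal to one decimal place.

-212.3

Free-air correction = 0.3086 × 969.8 = 299.28 mGal
Free-air anomaly = 981517.66 − 981958.89 + (299.28) = -141.95 mGal
Bouguer slab correction = 0.04193 × 1.73 × 969.8 = 70.35 mGal
Simple Bouguer anomaly = -141.95 − (70.35) = -212.30 mGal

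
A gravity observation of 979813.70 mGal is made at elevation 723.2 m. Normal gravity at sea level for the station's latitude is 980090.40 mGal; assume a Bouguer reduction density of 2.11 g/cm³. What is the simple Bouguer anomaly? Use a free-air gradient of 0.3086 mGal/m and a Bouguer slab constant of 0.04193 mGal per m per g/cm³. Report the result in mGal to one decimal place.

-117.5

Free-air correction = 0.3086 × 723.2 = 223.18 mGal
Free-air anomaly = 979813.70 − 980090.40 + (223.18) = -53.52 mGal
Bouguer slab correction = 0.04193 × 2.11 × 723.2 = 63.98 mGal
Simple Bouguer anomaly = -53.52 − (63.98) = -117.50 mGal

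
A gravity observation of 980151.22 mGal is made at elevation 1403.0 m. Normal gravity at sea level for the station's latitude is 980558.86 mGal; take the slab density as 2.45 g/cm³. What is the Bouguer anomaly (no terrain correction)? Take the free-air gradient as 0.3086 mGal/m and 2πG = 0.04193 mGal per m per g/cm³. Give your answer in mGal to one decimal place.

-118.8

Free-air correction = 0.3086 × 1403.0 = 432.97 mGal
Free-air anomaly = 980151.22 − 980558.86 + (432.97) = 25.33 mGal
Bouguer slab correction = 0.04193 × 2.45 × 1403.0 = 144.13 mGal
Simple Bouguer anomaly = 25.33 − (144.13) = -118.80 mGal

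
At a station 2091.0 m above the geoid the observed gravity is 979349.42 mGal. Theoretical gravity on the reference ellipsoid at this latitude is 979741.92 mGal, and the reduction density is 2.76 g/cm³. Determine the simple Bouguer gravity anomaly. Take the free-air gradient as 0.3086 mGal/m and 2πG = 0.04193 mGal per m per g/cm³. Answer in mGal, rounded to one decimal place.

10.8

Free-air correction = 0.3086 × 2091.0 = 645.28 mGal
Free-air anomaly = 979349.42 − 979741.92 + (645.28) = 252.78 mGal
Bouguer slab correction = 0.04193 × 2.76 × 2091.0 = 241.98 mGal
Simple Bouguer anomaly = 252.78 − (241.98) = 10.80 mGal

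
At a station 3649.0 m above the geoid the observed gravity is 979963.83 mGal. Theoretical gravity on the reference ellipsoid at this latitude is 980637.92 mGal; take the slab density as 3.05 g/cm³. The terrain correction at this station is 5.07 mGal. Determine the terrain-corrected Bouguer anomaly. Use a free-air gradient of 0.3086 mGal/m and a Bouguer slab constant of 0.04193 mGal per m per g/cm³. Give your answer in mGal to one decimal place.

Free-air correction = 0.3086 × 3649.0 = 1126.08 mGal
Free-air anomaly = 979963.83 − 980637.92 + (1126.08) = 451.99 mGal
Bouguer slab correction = 0.04193 × 3.05 × 3649.0 = 466.66 mGal
Simple Bouguer anomaly = 451.99 − (466.66) = -14.67 mGal
Complete Bouguer anomaly = -14.67 + 5.07 = -9.60 mGal

-9.6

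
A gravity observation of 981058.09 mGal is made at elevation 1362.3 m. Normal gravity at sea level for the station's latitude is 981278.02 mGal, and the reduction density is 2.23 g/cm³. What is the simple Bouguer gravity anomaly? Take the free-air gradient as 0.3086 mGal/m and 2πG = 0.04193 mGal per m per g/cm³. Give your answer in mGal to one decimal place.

Free-air correction = 0.3086 × 1362.3 = 420.41 mGal
Free-air anomaly = 981058.09 − 981278.02 + (420.41) = 200.48 mGal
Bouguer slab correction = 0.04193 × 2.23 × 1362.3 = 127.38 mGal
Simple Bouguer anomaly = 200.48 − (127.38) = 73.10 mGal

73.1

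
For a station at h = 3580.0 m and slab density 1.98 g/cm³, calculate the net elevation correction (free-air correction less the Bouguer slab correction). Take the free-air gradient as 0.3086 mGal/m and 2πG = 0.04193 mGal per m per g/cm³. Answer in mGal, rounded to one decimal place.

807.6

Combined gradient = 0.3086 − 0.04193 × 1.98 = 0.2255786 mGal/m
Combined elevation correction = 0.2255786 × 3580.0 = 807.6 mGal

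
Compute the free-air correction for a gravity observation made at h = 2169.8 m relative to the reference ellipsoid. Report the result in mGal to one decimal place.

669.6

Free-air correction = 0.3086 × 2169.8 = 669.6 mGal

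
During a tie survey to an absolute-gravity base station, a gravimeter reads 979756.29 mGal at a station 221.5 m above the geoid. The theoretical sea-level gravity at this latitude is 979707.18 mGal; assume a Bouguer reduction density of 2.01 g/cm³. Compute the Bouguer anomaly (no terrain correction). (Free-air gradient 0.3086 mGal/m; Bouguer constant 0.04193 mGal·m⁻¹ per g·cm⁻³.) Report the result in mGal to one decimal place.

98.8

Free-air correction = 0.3086 × 221.5 = 68.35 mGal
Free-air anomaly = 979756.29 − 979707.18 + (68.35) = 117.46 mGal
Bouguer slab correction = 0.04193 × 2.01 × 221.5 = 18.67 mGal
Simple Bouguer anomaly = 117.46 − (18.67) = 98.79 mGal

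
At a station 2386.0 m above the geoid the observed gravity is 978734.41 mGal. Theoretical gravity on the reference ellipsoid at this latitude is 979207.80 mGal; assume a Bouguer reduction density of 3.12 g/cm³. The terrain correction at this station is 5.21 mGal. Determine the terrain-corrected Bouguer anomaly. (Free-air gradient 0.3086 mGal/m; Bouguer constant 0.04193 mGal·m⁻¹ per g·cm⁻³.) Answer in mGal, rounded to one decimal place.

-44.0

Free-air correction = 0.3086 × 2386.0 = 736.32 mGal
Free-air anomaly = 978734.41 − 979207.80 + (736.32) = 262.93 mGal
Bouguer slab correction = 0.04193 × 3.12 × 2386.0 = 312.14 mGal
Simple Bouguer anomaly = 262.93 − (312.14) = -49.21 mGal
Complete Bouguer anomaly = -49.21 + 5.21 = -44.00 mGal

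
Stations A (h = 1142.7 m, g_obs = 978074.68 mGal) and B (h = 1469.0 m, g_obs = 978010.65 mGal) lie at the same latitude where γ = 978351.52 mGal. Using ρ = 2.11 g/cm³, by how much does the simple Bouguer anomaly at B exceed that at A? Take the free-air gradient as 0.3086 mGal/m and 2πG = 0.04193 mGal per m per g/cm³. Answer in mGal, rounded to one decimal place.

Δg_SB(A) = 978074.68 − 978351.52 + 0.3086×1142.7 − 0.04193×2.11×1142.7 = -25.30 mGal
Δg_SB(B) = 978010.65 − 978351.52 + 0.3086×1469.0 − 0.04193×2.11×1469.0 = -17.50 mGal
Difference = -17.50 − (-25.30) = 7.80 mGal

7.8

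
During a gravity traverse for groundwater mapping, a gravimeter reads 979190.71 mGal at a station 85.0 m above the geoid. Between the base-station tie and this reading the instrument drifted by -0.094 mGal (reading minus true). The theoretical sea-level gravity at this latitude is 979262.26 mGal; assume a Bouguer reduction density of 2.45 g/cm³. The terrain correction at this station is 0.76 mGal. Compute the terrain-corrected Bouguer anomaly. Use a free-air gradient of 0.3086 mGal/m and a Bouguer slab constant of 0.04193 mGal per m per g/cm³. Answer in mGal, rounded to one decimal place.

-53.2

Drift-corrected reading = 979190.71 − (-0.094) = 979190.804 mGal
Free-air correction = 0.3086 × 85.0 = 26.23 mGal
Free-air anomaly = 979190.804 − 979262.26 + (26.23) = -45.226 mGal
Bouguer slab correction = 0.04193 × 2.45 × 85.0 = 8.73 mGal
Simple Bouguer anomaly = -45.226 − (8.73) = -53.956 mGal
Complete Bouguer anomaly = -53.956 + 0.76 = -53.196 mGal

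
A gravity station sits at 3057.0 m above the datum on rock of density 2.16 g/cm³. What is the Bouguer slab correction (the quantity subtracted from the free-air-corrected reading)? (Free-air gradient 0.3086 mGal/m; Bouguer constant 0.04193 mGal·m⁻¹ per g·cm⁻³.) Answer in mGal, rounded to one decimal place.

276.9

Bouguer slab correction = 0.04193 × 2.16 × 3057.0 = 276.9 mGal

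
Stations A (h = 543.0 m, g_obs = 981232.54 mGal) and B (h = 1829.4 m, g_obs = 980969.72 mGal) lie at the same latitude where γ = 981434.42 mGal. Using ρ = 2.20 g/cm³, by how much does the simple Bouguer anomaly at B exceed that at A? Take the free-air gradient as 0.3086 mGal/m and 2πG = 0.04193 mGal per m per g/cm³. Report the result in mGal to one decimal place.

15.5

Δg_SB(A) = 981232.54 − 981434.42 + 0.3086×543.0 − 0.04193×2.20×543.0 = -84.40 mGal
Δg_SB(B) = 980969.72 − 981434.42 + 0.3086×1829.4 − 0.04193×2.20×1829.4 = -68.90 mGal
Difference = -68.90 − (-84.40) = 15.50 mGal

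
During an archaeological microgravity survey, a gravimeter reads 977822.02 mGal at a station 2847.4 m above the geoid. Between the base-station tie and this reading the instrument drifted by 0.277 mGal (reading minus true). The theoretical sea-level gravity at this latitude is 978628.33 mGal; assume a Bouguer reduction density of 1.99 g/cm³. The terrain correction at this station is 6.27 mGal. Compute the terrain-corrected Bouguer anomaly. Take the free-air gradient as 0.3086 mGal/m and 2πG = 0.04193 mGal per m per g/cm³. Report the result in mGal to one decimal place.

-159.2

Drift-corrected reading = 977822.02 − (0.277) = 977821.743 mGal
Free-air correction = 0.3086 × 2847.4 = 878.71 mGal
Free-air anomaly = 977821.743 − 978628.33 + (878.71) = 72.123 mGal
Bouguer slab correction = 0.04193 × 1.99 × 2847.4 = 237.59 mGal
Simple Bouguer anomaly = 72.123 − (237.59) = -165.467 mGal
Complete Bouguer anomaly = -165.467 + 6.27 = -159.197 mGal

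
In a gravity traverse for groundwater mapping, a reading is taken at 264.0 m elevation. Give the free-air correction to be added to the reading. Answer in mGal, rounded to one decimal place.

Free-air correction = 0.3086 × 264.0 = 81.5 mGal

81.5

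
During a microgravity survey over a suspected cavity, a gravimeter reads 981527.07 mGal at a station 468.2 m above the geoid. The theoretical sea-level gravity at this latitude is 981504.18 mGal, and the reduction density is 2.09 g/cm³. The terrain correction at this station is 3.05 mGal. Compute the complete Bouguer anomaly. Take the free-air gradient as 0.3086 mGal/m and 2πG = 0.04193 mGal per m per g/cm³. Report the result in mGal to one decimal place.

Free-air correction = 0.3086 × 468.2 = 144.49 mGal
Free-air anomaly = 981527.07 − 981504.18 + (144.49) = 167.38 mGal
Bouguer slab correction = 0.04193 × 2.09 × 468.2 = 41.03 mGal
Simple Bouguer anomaly = 167.38 − (41.03) = 126.35 mGal
Complete Bouguer anomaly = 126.35 + 3.05 = 129.40 mGal

129.4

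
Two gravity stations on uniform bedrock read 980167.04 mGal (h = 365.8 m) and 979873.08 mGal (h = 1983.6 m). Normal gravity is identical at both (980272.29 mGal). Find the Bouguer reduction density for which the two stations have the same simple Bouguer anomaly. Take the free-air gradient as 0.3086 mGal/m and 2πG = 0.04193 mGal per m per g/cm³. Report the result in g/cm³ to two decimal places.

3.03

Δg_obs = 979873.08 − 980167.04 = -293.96 mGal over Δh = 1983.6 − 365.8 = 1617.8 m
Equal Bouguer anomalies ⇒ Δg_obs + (0.3086 − 0.04193ρ)·Δh = 0
0.3086 − 0.04193ρ = −Δg_obs/Δh = 0.18170
ρ = (0.3086 − 0.18170) / 0.04193 = 3.03 g/cm³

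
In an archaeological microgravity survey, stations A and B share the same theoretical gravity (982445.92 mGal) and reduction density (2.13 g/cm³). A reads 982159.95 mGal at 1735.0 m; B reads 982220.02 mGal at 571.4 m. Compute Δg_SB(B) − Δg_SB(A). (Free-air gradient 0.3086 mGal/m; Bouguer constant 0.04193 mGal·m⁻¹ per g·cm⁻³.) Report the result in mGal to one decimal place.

-195.1

Δg_SB(A) = 982159.95 − 982445.92 + 0.3086×1735.0 − 0.04193×2.13×1735.0 = 94.50 mGal
Δg_SB(B) = 982220.02 − 982445.92 + 0.3086×571.4 − 0.04193×2.13×571.4 = -100.60 mGal
Difference = -100.60 − (94.50) = -195.10 mGal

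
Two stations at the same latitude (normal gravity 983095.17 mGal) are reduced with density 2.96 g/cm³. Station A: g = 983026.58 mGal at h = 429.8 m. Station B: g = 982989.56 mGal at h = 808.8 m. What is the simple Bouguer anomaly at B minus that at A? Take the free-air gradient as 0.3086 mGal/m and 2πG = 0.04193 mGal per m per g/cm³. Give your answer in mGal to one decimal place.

Δg_SB(A) = 983026.58 − 983095.17 + 0.3086×429.8 − 0.04193×2.96×429.8 = 10.70 mGal
Δg_SB(B) = 982989.56 − 983095.17 + 0.3086×808.8 − 0.04193×2.96×808.8 = 43.60 mGal
Difference = 43.60 − (10.70) = 32.90 mGal

32.9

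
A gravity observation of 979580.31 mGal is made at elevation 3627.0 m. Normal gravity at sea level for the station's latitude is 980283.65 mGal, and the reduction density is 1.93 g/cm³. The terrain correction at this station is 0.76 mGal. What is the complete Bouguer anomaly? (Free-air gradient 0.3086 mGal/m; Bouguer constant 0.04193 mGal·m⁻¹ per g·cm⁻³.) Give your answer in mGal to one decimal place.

Free-air correction = 0.3086 × 3627.0 = 1119.29 mGal
Free-air anomaly = 979580.31 − 980283.65 + (1119.29) = 415.95 mGal
Bouguer slab correction = 0.04193 × 1.93 × 3627.0 = 293.51 mGal
Simple Bouguer anomaly = 415.95 − (293.51) = 122.44 mGal
Complete Bouguer anomaly = 122.44 + 0.76 = 123.20 mGal

123.2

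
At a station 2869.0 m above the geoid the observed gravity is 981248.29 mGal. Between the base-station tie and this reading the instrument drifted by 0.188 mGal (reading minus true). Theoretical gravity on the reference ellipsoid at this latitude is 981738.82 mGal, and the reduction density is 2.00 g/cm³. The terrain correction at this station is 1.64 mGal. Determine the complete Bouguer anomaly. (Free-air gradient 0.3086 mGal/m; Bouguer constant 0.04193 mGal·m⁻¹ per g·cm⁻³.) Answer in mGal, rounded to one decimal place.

155.7

Drift-corrected reading = 981248.29 − (0.188) = 981248.102 mGal
Free-air correction = 0.3086 × 2869.0 = 885.37 mGal
Free-air anomaly = 981248.102 − 981738.82 + (885.37) = 394.652 mGal
Bouguer slab correction = 0.04193 × 2.00 × 2869.0 = 240.59 mGal
Simple Bouguer anomaly = 394.652 − (240.59) = 154.062 mGal
Complete Bouguer anomaly = 154.062 + 1.64 = 155.702 mGal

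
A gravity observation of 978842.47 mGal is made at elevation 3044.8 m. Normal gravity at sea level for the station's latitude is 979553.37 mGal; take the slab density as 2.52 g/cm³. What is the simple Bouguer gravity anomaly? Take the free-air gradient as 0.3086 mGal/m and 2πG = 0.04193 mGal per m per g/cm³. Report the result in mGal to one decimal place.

-93.0

Free-air correction = 0.3086 × 3044.8 = 939.63 mGal
Free-air anomaly = 978842.47 − 979553.37 + (939.63) = 228.73 mGal
Bouguer slab correction = 0.04193 × 2.52 × 3044.8 = 321.72 mGal
Simple Bouguer anomaly = 228.73 − (321.72) = -92.99 mGal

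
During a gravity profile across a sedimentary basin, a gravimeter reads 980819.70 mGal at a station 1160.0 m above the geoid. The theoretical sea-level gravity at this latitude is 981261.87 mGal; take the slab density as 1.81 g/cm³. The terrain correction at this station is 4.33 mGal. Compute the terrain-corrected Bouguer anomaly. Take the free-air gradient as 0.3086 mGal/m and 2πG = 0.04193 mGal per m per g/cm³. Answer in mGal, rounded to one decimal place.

Free-air correction = 0.3086 × 1160.0 = 357.98 mGal
Free-air anomaly = 980819.70 − 981261.87 + (357.98) = -84.19 mGal
Bouguer slab correction = 0.04193 × 1.81 × 1160.0 = 88.04 mGal
Simple Bouguer anomaly = -84.19 − (88.04) = -172.23 mGal
Complete Bouguer anomaly = -172.23 + 4.33 = -167.90 mGal

-167.9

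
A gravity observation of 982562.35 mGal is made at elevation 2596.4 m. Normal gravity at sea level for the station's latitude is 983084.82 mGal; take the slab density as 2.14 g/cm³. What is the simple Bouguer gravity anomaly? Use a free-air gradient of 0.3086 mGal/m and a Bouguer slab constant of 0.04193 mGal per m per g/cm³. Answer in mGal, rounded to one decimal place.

Free-air correction = 0.3086 × 2596.4 = 801.25 mGal
Free-air anomaly = 982562.35 − 983084.82 + (801.25) = 278.78 mGal
Bouguer slab correction = 0.04193 × 2.14 × 2596.4 = 232.98 mGal
Simple Bouguer anomaly = 278.78 − (232.98) = 45.80 mGal

45.8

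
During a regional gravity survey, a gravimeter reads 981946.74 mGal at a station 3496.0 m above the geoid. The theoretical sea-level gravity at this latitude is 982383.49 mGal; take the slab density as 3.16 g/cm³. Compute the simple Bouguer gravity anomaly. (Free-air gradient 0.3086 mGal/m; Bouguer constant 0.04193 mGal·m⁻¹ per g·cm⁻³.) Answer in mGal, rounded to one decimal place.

178.9

Free-air correction = 0.3086 × 3496.0 = 1078.87 mGal
Free-air anomaly = 981946.74 − 982383.49 + (1078.87) = 642.12 mGal
Bouguer slab correction = 0.04193 × 3.16 × 3496.0 = 463.22 mGal
Simple Bouguer anomaly = 642.12 − (463.22) = 178.90 mGal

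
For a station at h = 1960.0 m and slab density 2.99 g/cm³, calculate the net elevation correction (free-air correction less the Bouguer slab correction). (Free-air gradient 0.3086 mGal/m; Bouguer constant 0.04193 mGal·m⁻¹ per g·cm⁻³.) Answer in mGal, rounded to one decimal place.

359.1

Combined gradient = 0.3086 − 0.04193 × 2.99 = 0.1832293 mGal/m
Combined elevation correction = 0.1832293 × 1960.0 = 359.1 mGal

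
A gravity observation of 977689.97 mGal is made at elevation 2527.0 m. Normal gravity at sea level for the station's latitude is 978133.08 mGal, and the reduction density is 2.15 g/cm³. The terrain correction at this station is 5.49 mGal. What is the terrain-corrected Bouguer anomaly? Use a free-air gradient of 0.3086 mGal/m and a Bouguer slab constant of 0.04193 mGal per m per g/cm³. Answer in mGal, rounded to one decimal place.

Free-air correction = 0.3086 × 2527.0 = 779.83 mGal
Free-air anomaly = 977689.97 − 978133.08 + (779.83) = 336.72 mGal
Bouguer slab correction = 0.04193 × 2.15 × 2527.0 = 227.81 mGal
Simple Bouguer anomaly = 336.72 − (227.81) = 108.91 mGal
Complete Bouguer anomaly = 108.91 + 5.49 = 114.40 mGal

114.4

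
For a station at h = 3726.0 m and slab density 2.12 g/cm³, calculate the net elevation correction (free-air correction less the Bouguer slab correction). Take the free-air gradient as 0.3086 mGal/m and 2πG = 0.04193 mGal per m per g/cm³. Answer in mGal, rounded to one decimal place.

Combined gradient = 0.3086 − 0.04193 × 2.12 = 0.2197084 mGal/m
Combined elevation correction = 0.2197084 × 3726.0 = 818.6 mGal

818.6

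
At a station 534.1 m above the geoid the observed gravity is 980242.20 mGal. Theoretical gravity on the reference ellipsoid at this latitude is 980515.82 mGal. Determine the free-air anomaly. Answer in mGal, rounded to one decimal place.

Free-air correction = 0.3086 × 534.1 = 164.82 mGal
Free-air anomaly = 980242.20 − 980515.82 + (164.82) = -108.80 mGal

-108.8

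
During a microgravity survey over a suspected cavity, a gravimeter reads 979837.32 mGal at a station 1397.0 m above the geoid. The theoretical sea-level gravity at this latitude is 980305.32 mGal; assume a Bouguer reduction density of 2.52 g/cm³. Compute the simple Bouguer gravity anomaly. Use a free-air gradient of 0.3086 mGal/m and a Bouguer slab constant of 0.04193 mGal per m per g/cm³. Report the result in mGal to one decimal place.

Free-air correction = 0.3086 × 1397.0 = 431.11 mGal
Free-air anomaly = 979837.32 − 980305.32 + (431.11) = -36.89 mGal
Bouguer slab correction = 0.04193 × 2.52 × 1397.0 = 147.61 mGal
Simple Bouguer anomaly = -36.89 − (147.61) = -184.50 mGal

-184.5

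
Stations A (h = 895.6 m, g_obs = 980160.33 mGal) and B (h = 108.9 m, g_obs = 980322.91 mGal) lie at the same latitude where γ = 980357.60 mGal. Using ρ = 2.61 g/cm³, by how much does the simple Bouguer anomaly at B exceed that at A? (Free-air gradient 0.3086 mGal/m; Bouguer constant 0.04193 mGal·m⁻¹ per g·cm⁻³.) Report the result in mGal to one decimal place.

Δg_SB(A) = 980160.33 − 980357.60 + 0.3086×895.6 − 0.04193×2.61×895.6 = -18.90 mGal
Δg_SB(B) = 980322.91 − 980357.60 + 0.3086×108.9 − 0.04193×2.61×108.9 = -13.00 mGal
Difference = -13.00 − (-18.90) = 5.90 mGal

5.9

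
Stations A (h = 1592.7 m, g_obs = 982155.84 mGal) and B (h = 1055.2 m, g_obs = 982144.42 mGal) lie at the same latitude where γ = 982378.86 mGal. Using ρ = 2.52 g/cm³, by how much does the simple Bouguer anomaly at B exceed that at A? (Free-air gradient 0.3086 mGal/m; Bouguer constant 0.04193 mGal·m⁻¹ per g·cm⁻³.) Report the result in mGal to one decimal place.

Δg_SB(A) = 982155.84 − 982378.86 + 0.3086×1592.7 − 0.04193×2.52×1592.7 = 100.20 mGal
Δg_SB(B) = 982144.42 − 982378.86 + 0.3086×1055.2 − 0.04193×2.52×1055.2 = -20.30 mGal
Difference = -20.30 − (100.20) = -120.50 mGal

-120.5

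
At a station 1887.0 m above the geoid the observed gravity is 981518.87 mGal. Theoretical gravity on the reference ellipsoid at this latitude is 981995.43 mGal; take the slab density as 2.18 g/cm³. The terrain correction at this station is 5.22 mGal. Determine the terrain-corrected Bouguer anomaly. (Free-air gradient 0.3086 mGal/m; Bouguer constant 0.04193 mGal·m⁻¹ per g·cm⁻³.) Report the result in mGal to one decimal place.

Free-air correction = 0.3086 × 1887.0 = 582.33 mGal
Free-air anomaly = 981518.87 − 981995.43 + (582.33) = 105.77 mGal
Bouguer slab correction = 0.04193 × 2.18 × 1887.0 = 172.49 mGal
Simple Bouguer anomaly = 105.77 − (172.49) = -66.72 mGal
Complete Bouguer anomaly = -66.72 + 5.22 = -61.50 mGal

-61.5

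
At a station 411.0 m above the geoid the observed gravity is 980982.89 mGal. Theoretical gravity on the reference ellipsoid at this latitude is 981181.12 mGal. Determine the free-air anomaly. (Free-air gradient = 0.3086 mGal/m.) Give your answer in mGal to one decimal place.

-71.4

Free-air correction = 0.3086 × 411.0 = 126.83 mGal
Free-air anomaly = 980982.89 − 981181.12 + (126.83) = -71.40 mGal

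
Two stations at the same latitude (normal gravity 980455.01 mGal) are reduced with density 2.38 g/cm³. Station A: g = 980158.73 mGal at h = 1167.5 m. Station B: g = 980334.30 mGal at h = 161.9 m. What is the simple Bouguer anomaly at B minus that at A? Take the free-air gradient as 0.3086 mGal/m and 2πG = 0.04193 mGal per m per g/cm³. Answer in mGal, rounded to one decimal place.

Δg_SB(A) = 980158.73 − 980455.01 + 0.3086×1167.5 − 0.04193×2.38×1167.5 = -52.50 mGal
Δg_SB(B) = 980334.30 − 980455.01 + 0.3086×161.9 − 0.04193×2.38×161.9 = -86.90 mGal
Difference = -86.90 − (-52.50) = -34.40 mGal

-34.4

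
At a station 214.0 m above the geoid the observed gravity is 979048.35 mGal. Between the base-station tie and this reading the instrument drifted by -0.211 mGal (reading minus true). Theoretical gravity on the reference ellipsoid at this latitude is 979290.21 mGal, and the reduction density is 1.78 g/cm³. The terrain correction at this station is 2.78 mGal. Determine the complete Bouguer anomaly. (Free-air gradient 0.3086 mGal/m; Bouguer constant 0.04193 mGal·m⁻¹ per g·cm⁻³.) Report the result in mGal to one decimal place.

Drift-corrected reading = 979048.35 − (-0.211) = 979048.561 mGal
Free-air correction = 0.3086 × 214.0 = 66.04 mGal
Free-air anomaly = 979048.561 − 979290.21 + (66.04) = -175.609 mGal
Bouguer slab correction = 0.04193 × 1.78 × 214.0 = 15.97 mGal
Simple Bouguer anomaly = -175.609 − (15.97) = -191.579 mGal
Complete Bouguer anomaly = -191.579 + 2.78 = -188.799 mGal

-188.8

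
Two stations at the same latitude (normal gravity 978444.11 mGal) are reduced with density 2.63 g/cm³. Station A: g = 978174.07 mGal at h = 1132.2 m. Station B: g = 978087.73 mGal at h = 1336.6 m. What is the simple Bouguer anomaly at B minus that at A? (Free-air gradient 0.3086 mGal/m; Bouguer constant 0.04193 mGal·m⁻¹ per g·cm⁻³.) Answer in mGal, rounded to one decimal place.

Δg_SB(A) = 978174.07 − 978444.11 + 0.3086×1132.2 − 0.04193×2.63×1132.2 = -45.50 mGal
Δg_SB(B) = 978087.73 − 978444.11 + 0.3086×1336.6 − 0.04193×2.63×1336.6 = -91.30 mGal
Difference = -91.30 − (-45.50) = -45.80 mGal

-45.8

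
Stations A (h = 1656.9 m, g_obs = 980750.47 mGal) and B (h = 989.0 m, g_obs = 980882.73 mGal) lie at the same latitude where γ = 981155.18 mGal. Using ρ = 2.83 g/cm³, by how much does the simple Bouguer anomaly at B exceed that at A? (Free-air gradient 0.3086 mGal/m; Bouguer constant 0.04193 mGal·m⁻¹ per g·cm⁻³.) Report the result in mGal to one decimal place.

5.4

Δg_SB(A) = 980750.47 − 981155.18 + 0.3086×1656.9 − 0.04193×2.83×1656.9 = -90.00 mGal
Δg_SB(B) = 980882.73 − 981155.18 + 0.3086×989.0 − 0.04193×2.83×989.0 = -84.60 mGal
Difference = -84.60 − (-90.00) = 5.40 mGal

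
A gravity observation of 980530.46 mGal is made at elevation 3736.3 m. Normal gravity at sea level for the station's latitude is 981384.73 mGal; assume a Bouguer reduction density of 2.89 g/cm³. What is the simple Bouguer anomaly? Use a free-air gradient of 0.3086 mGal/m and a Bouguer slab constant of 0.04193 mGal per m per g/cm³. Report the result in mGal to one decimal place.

Free-air correction = 0.3086 × 3736.3 = 1153.02 mGal
Free-air anomaly = 980530.46 − 981384.73 + (1153.02) = 298.75 mGal
Bouguer slab correction = 0.04193 × 2.89 × 3736.3 = 452.76 mGal
Simple Bouguer anomaly = 298.75 − (452.76) = -154.01 mGal

-154.0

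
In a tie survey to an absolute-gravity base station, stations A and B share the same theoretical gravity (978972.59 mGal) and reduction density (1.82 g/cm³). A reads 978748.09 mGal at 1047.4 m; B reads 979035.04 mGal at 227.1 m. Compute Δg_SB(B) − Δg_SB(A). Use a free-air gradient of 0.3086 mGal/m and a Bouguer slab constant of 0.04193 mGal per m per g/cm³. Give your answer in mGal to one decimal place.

Δg_SB(A) = 978748.09 − 978972.59 + 0.3086×1047.4 − 0.04193×1.82×1047.4 = 18.80 mGal
Δg_SB(B) = 979035.04 − 978972.59 + 0.3086×227.1 − 0.04193×1.82×227.1 = 115.20 mGal
Difference = 115.20 − (18.80) = 96.40 mGal

96.4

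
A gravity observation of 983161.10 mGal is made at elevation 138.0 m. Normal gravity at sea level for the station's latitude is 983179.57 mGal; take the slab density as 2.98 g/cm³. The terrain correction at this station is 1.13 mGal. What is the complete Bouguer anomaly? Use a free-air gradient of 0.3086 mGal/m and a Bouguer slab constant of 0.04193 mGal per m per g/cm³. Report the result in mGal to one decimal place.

Free-air correction = 0.3086 × 138.0 = 42.59 mGal
Free-air anomaly = 983161.10 − 983179.57 + (42.59) = 24.12 mGal
Bouguer slab correction = 0.04193 × 2.98 × 138.0 = 17.24 mGal
Simple Bouguer anomaly = 24.12 − (17.24) = 6.88 mGal
Complete Bouguer anomaly = 6.88 + 1.13 = 8.01 mGal

8.0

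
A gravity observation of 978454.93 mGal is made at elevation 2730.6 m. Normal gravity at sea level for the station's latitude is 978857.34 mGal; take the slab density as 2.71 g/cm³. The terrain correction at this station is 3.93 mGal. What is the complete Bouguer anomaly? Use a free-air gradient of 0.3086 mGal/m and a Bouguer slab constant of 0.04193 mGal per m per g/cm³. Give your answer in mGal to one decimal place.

133.9

Free-air correction = 0.3086 × 2730.6 = 842.66 mGal
Free-air anomaly = 978454.93 − 978857.34 + (842.66) = 440.25 mGal
Bouguer slab correction = 0.04193 × 2.71 × 2730.6 = 310.28 mGal
Simple Bouguer anomaly = 440.25 − (310.28) = 129.97 mGal
Complete Bouguer anomaly = 129.97 + 3.93 = 133.90 mGal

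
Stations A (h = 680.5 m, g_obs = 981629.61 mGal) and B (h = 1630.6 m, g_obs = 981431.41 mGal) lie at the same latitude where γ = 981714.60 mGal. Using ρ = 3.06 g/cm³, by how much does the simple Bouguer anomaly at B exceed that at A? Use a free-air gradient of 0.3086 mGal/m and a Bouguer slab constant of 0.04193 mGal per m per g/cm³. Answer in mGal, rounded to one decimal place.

Δg_SB(A) = 981629.61 − 981714.60 + 0.3086×680.5 − 0.04193×3.06×680.5 = 37.70 mGal
Δg_SB(B) = 981431.41 − 981714.60 + 0.3086×1630.6 − 0.04193×3.06×1630.6 = 10.80 mGal
Difference = 10.80 − (37.70) = -26.90 mGal

-26.9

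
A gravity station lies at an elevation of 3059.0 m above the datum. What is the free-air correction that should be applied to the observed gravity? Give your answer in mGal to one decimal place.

944.0

Free-air correction = 0.3086 × 3059.0 = 944.0 mGal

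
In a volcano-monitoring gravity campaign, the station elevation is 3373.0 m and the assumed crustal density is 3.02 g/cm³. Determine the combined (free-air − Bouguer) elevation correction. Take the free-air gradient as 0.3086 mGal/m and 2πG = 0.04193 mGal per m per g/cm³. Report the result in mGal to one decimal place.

613.8

Combined gradient = 0.3086 − 0.04193 × 3.02 = 0.1819714 mGal/m
Combined elevation correction = 0.1819714 × 3373.0 = 613.8 mGal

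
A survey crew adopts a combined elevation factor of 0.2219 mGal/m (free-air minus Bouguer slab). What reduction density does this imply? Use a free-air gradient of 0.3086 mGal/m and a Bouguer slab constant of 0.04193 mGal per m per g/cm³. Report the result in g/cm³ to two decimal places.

2.07

0.2219 = 0.3086 − 0.04193 × ρ
ρ = (0.3086 − 0.2219) / 0.04193 = 2.07 g/cm³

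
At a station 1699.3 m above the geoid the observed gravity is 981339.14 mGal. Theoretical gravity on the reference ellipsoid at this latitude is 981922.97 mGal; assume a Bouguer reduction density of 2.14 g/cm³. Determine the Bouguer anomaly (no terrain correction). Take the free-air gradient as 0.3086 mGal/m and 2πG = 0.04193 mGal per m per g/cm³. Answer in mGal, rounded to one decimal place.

-211.9

Free-air correction = 0.3086 × 1699.3 = 524.40 mGal
Free-air anomaly = 981339.14 − 981922.97 + (524.40) = -59.43 mGal
Bouguer slab correction = 0.04193 × 2.14 × 1699.3 = 152.48 mGal
Simple Bouguer anomaly = -59.43 − (152.48) = -211.91 mGal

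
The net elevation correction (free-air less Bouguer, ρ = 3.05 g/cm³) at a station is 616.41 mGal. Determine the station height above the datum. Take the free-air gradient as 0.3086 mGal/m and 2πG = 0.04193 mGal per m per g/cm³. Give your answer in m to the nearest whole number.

3411

Combined gradient = 0.3086 − 0.04193 × 3.05 = 0.1807135 mGal/m
h = 616.41 / 0.1807135 = 3410.98 m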